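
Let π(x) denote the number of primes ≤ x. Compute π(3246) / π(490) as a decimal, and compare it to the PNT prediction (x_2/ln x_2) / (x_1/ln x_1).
π(3246)/π(490) = 457/93 ≈ 4.9140;  PNT prediction ≈ 5.0753.

π(490) = 93 and π(3246) = 457, so π(3246)/π(490) ≈ 4.9140. The PNT-predicted ratio is (3246/ln(3246)) / (490/ln(490)) ≈ 5.0753. The two agree to within a few percent, as expected.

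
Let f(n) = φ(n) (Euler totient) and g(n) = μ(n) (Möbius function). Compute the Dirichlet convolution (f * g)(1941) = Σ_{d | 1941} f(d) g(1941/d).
(φ * μ)(1941) = 645

Divisors of 1941: [1, 3, 647, 1941]. For each d | 1941:
  d = 1: φ(1) · μ(1941/1) = 1 · 1 = 1
  d = 3: φ(3) · μ(1941/3) = 2 · -1 = -2
  d = 647: φ(647) · μ(1941/647) = 646 · -1 = -646
  d = 1941: φ(1941) · μ(1941/1941) = 1292 · 1 = 1292
Summing: (φ * μ)(1941) = 1 + -2 + -646 + 1292 = 645.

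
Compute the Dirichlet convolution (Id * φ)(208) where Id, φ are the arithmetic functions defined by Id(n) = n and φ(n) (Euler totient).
(Id * φ)(208) = 1200

Divisors of 208: [1, 2, 4, 8, 13, 16, 26, 52, 104, 208]. For each d | 208:
  d = 1: Id(1) · φ(208/1) = 1 · 96 = 96
  d = 2: Id(2) · φ(208/2) = 2 · 48 = 96
  d = 4: Id(4) · φ(208/4) = 4 · 24 = 96
  d = 8: Id(8) · φ(208/8) = 8 · 12 = 96
  d = 13: Id(13) · φ(208/13) = 13 · 8 = 104
  d = 16: Id(16) · φ(208/16) = 16 · 12 = 192
  d = 26: Id(26) · φ(208/26) = 26 · 4 = 104
  d = 52: Id(52) · φ(208/52) = 52 · 2 = 104
  d = 104: Id(104) · φ(208/104) = 104 · 1 = 104
  d = 208: Id(208) · φ(208/208) = 208 · 1 = 208
Summing: (Id * φ)(208) = 96 + 96 + 96 + 96 + 104 + 192 + 104 + 104 + 104 + 208 = 1200.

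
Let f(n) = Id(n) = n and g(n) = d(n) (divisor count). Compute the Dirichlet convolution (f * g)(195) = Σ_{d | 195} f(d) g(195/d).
(Id * d)(195) = 525

Divisors of 195: [1, 3, 5, 13, 15, 39, 65, 195]. For each d | 195:
  d = 1: Id(1) · d(195/1) = 1 · 8 = 8
  d = 3: Id(3) · d(195/3) = 3 · 4 = 12
  d = 5: Id(5) · d(195/5) = 5 · 4 = 20
  d = 13: Id(13) · d(195/13) = 13 · 4 = 52
  d = 15: Id(15) · d(195/15) = 15 · 2 = 30
  d = 39: Id(39) · d(195/39) = 39 · 2 = 78
  d = 65: Id(65) · d(195/65) = 65 · 2 = 130
  d = 195: Id(195) · d(195/195) = 195 · 1 = 195
Summing: (Id * d)(195) = 8 + 12 + 20 + 52 + 30 + 78 + 130 + 195 = 525.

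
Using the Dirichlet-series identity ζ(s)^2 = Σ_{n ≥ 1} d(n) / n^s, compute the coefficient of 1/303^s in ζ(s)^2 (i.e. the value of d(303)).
d(303) = 4

ζ(s)^2 = (Σ 1/m^s)(Σ 1/k^s). The coefficient of 1/n^s in the product is the number of ordered pairs (m, k) with mk = n, which equals d(n). For n = 303, divisors are [1, 3, 101, 303], so d(303) = 4.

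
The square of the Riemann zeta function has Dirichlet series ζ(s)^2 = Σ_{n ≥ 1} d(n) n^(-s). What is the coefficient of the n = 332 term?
d(332) = 6

ζ(s)^2 = (Σ 1/m^s)(Σ 1/k^s). The coefficient of 1/n^s in the product is the number of ordered pairs (m, k) with mk = n, which equals d(n). For n = 332, divisors are [1, 2, 4, 83, 166, 332], so d(332) = 6.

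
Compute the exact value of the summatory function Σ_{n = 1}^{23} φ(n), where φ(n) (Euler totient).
Σ_{n ≤ 23} φ(n) = 172

Compute φ(n) for each 1 ≤ n ≤ 23: φ(1) = 1, φ(2) = 1, φ(3) = 2, φ(4) = 2, φ(5) = 4, φ(6) = 2, φ(7) = 6, φ(8) = 4, φ(9) = 6, φ(10) = 4, φ(11) = 10, φ(12) = 4, φ(13) = 12, φ(14) = 6, φ(15) = 8, φ(16) = 8, φ(17) = 16, φ(18) = 6, φ(19) = 18, φ(20) = 8, φ(21) = 12, φ(22) = 10, φ(23) = 22. Summing all 23 values: 172. (Average order: Σ_{n ≤ x} φ(n) ~ (3/π²) x². For x = 23, (3/π²)·23² ≈ 160.80.)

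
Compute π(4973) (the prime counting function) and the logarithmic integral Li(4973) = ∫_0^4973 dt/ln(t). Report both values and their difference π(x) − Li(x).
π(4973) = 666;  Li(4973) ≈ 681.11;  π(x) − Li(x) ≈ -15.11.

Direct count of primes ≤ 4973 gives π(4973) = 666. Numerical evaluation of the logarithmic integral gives Li(4973) ≈ 681.11. The difference π(x) − Li(x) ≈ -15.11 is typically negative for small/moderate x (Li(x) overestimates), though Littlewood's theorem shows this sign changes infinitely often.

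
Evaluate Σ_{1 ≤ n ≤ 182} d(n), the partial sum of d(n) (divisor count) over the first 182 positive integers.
Σ_{n ≤ 182} d(n) = 981

Compute d(n) for each 1 ≤ n ≤ 182: d(1) = 1, d(2) = 2, d(3) = 2, d(4) = 3, d(5) = 2, d(6) = 4, d(7) = 2, d(8) = 4, d(9) = 3, d(10) = 4, d(11) = 2, d(12) = 6, d(13) = 2, d(14) = 4, d(15) = 4, d(16) = 5, d(17) = 2, d(18) = 6, d(19) = 2, d(20) = 6, d(21) = 4, d(22) = 4, d(23) = 2, d(24) = 8, d(25) = 3, d(26) = 4, d(27) = 4, d(28) = 6, d(29) = 2, d(30) = 8, d(31) = 2, d(32) = 6, d(33) = 4, d(34) = 4, d(35) = 4, d(36) = 9, d(37) = 2, d(38) = 4, d(39) = 4, d(40) = 8, d(41) = 2, d(42) = 8, d(43) = 2, d(44) = 6, d(45) = 6, d(46) = 4, d(47) = 2, d(48) = 10, d(49) = 3, d(50) = 6, d(51) = 4, d(52) = 6, d(53) = 2, d(54) = 8, d(55) = 4, d(56) = 8, d(57) = 4, d(58) = 4, d(59) = 2, d(60) = 12, d(61) = 2, d(62) = 4, d(63) = 6, d(64) = 7, d(65) = 4, d(66) = 8, d(67) = 2, d(68) = 6, d(69) = 4, d(70) = 8, d(71) = 2, d(72) = 12, d(73) = 2, d(74) = 4, d(75) = 6, d(76) = 6, d(77) = 4, d(78) = 8, d(79) = 2, d(80) = 10, d(81) = 5, d(82) = 4, d(83) = 2, d(84) = 12, d(85) = 4, d(86) = 4, d(87) = 4, d(88) = 8, d(89) = 2, d(90) = 12, d(91) = 4, d(92) = 6, d(93) = 4, d(94) = 4, d(95) = 4, d(96) = 12, d(97) = 2, d(98) = 6, d(99) = 6, d(100) = 9, d(101) = 2, d(102) = 8, d(103) = 2, d(104) = 8, d(105) = 8, d(106) = 4, d(107) = 2, d(108) = 12, d(109) = 2, d(110) = 8, d(111) = 4, d(112) = 10, d(113) = 2, d(114) = 8, d(115) = 4, d(116) = 6, d(117) = 6, d(118) = 4, d(119) = 4, d(120) = 16, d(121) = 3, d(122) = 4, d(123) = 4, d(124) = 6, d(125) = 4, d(126) = 12, d(127) = 2, d(128) = 8, d(129) = 4, d(130) = 8, d(131) = 2, d(132) = 12, d(133) = 4, d(134) = 4, d(135) = 8, d(136) = 8, d(137) = 2, d(138) = 8, d(139) = 2, d(140) = 12, d(141) = 4, d(142) = 4, d(143) = 4, d(144) = 15, d(145) = 4, d(146) = 4, d(147) = 6, d(148) = 6, d(149) = 2, d(150) = 12, d(151) = 2, d(152) = 8, d(153) = 6, d(154) = 8, d(155) = 4, d(156) = 12, d(157) = 2, d(158) = 4, d(159) = 4, d(160) = 12, d(161) = 4, d(162) = 10, d(163) = 2, d(164) = 6, d(165) = 8, d(166) = 4, d(167) = 2, d(168) = 16, d(169) = 3, d(170) = 8, d(171) = 6, d(172) = 6, d(173) = 2, d(174) = 8, d(175) = 6, d(176) = 10, d(177) = 4, d(178) = 4, d(179) = 2, d(180) = 18, d(181) = 2, d(182) = 8. Summing all 182 values: 981. (Dirichlet's divisor formula: Σ_{n ≤ x} d(n) = x ln(x) + (2γ − 1) x + O(√x). For x = 182, the asymptotic estimate is ≈ 975.24.)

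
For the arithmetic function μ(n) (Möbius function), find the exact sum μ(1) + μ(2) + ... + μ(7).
Σ_{n ≤ 7} μ(n) = -2

Compute μ(n) for each 1 ≤ n ≤ 7: μ(1) = 1, μ(2) = -1, μ(3) = -1, μ(4) = 0, μ(5) = -1, μ(6) = 1, μ(7) = -1. Summing all 7 values: -2. (Mertens function M(x) = Σ_{n ≤ x} μ(n); on average M(x) should be small (PNT ⟺ M(x) = o(x)).)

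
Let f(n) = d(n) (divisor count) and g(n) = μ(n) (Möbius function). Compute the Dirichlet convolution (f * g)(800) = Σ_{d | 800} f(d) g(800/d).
(d * μ)(800) = 1

Divisors of 800: [1, 2, 4, 5, 8, 10, 16, 20, 25, 32, 40, 50, 80, 100, 160, 200, 400, 800]. For each d | 800:
  d = 1: d(1) · μ(800/1) = 1 · 0 = 0
  d = 2: d(2) · μ(800/2) = 2 · 0 = 0
  d = 4: d(4) · μ(800/4) = 3 · 0 = 0
  d = 5: d(5) · μ(800/5) = 2 · 0 = 0
  d = 8: d(8) · μ(800/8) = 4 · 0 = 0
  d = 10: d(10) · μ(800/10) = 4 · 0 = 0
  d = 16: d(16) · μ(800/16) = 5 · 0 = 0
  d = 20: d(20) · μ(800/20) = 6 · 0 = 0
  d = 25: d(25) · μ(800/25) = 3 · 0 = 0
  d = 32: d(32) · μ(800/32) = 6 · 0 = 0
  d = 40: d(40) · μ(800/40) = 8 · 0 = 0
  d = 50: d(50) · μ(800/50) = 6 · 0 = 0
  d = 80: d(80) · μ(800/80) = 10 · 1 = 10
  d = 100: d(100) · μ(800/100) = 9 · 0 = 0
  d = 160: d(160) · μ(800/160) = 12 · -1 = -12
  d = 200: d(200) · μ(800/200) = 12 · 0 = 0
  d = 400: d(400) · μ(800/400) = 15 · -1 = -15
  d = 800: d(800) · μ(800/800) = 18 · 1 = 18
Summing: (d * μ)(800) = 0 + 0 + 0 + 0 + 0 + 0 + 0 + 0 + 0 + 0 + 0 + 0 + 10 + 0 + -12 + 0 + -15 + 18 = 1.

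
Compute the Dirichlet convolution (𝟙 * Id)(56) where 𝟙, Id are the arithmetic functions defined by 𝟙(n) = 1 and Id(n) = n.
(𝟙 * Id)(56) = 120

Divisors of 56: [1, 2, 4, 7, 8, 14, 28, 56]. For each d | 56:
  d = 1: 𝟙(1) · Id(56/1) = 1 · 56 = 56
  d = 2: 𝟙(2) · Id(56/2) = 1 · 28 = 28
  d = 4: 𝟙(4) · Id(56/4) = 1 · 14 = 14
  d = 7: 𝟙(7) · Id(56/7) = 1 · 8 = 8
  d = 8: 𝟙(8) · Id(56/8) = 1 · 7 = 7
  d = 14: 𝟙(14) · Id(56/14) = 1 · 4 = 4
  d = 28: 𝟙(28) · Id(56/28) = 1 · 2 = 2
  d = 56: 𝟙(56) · Id(56/56) = 1 · 1 = 1
Summing: (𝟙 * Id)(56) = 56 + 28 + 14 + 8 + 7 + 4 + 2 + 1 = 120.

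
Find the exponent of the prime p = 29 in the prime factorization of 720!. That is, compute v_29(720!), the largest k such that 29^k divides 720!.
v_29(720!) = 24

Legendre's formula: v_p(n!) = Σ_{k ≥ 1} ⌊n / p^k⌋. For p = 29, n = 720, the terms are:
  ⌊720/29^1⌋ = ⌊720/29⌋ = 24
(the next term ⌊720/29^2⌋ = 0, terminating the sum). Summing: v_29(720!) = 24 = 24.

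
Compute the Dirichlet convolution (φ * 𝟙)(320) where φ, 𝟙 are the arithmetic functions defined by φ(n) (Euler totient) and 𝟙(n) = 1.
(φ * 𝟙)(320) = 320

Divisors of 320: [1, 2, 4, 5, 8, 10, 16, 20, 32, 40, 64, 80, 160, 320]. For each d | 320:
  d = 1: φ(1) · 𝟙(320/1) = 1 · 1 = 1
  d = 2: φ(2) · 𝟙(320/2) = 1 · 1 = 1
  d = 4: φ(4) · 𝟙(320/4) = 2 · 1 = 2
  d = 5: φ(5) · 𝟙(320/5) = 4 · 1 = 4
  d = 8: φ(8) · 𝟙(320/8) = 4 · 1 = 4
  d = 10: φ(10) · 𝟙(320/10) = 4 · 1 = 4
  d = 16: φ(16) · 𝟙(320/16) = 8 · 1 = 8
  d = 20: φ(20) · 𝟙(320/20) = 8 · 1 = 8
  d = 32: φ(32) · 𝟙(320/32) = 16 · 1 = 16
  d = 40: φ(40) · 𝟙(320/40) = 16 · 1 = 16
  d = 64: φ(64) · 𝟙(320/64) = 32 · 1 = 32
  d = 80: φ(80) · 𝟙(320/80) = 32 · 1 = 32
  d = 160: φ(160) · 𝟙(320/160) = 64 · 1 = 64
  d = 320: φ(320) · 𝟙(320/320) = 128 · 1 = 128
Summing: (φ * 𝟙)(320) = 1 + 1 + 2 + 4 + 4 + 4 + 8 + 8 + 16 + 16 + 32 + 32 + 64 + 128 = 320.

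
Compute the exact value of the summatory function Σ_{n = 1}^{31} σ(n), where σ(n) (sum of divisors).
Σ_{n ≤ 31} σ(n) = 794

Compute σ(n) for each 1 ≤ n ≤ 31: σ(1) = 1, σ(2) = 3, σ(3) = 4, σ(4) = 7, σ(5) = 6, σ(6) = 12, σ(7) = 8, σ(8) = 15, σ(9) = 13, σ(10) = 18, σ(11) = 12, σ(12) = 28, σ(13) = 14, σ(14) = 24, σ(15) = 24, σ(16) = 31, σ(17) = 18, σ(18) = 39, σ(19) = 20, σ(20) = 42, σ(21) = 32, σ(22) = 36, σ(23) = 24, σ(24) = 60, σ(25) = 31, σ(26) = 42, σ(27) = 40, σ(28) = 56, σ(29) = 30, σ(30) = 72, σ(31) = 32. Summing all 31 values: 794. (Average order: Σ_{n ≤ x} σ(n) ~ (π²/12) x². For x = 31, (π²/12)·31² ≈ 790.39.)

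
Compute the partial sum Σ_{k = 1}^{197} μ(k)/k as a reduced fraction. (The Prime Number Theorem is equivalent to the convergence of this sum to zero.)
Σ μ(k)/k = -10619956756869560313065816620548852142822454316540788251493888218559666579195/412585138412243404033282153204433423786722919328407878608465087271542530344602

Values of μ(k) for 1 ≤ k ≤ 197: μ(1) = 1, μ(2) = -1, μ(3) = -1, μ(5) = -1, μ(6) = 1, μ(7) = -1, μ(10) = 1, μ(11) = -1, μ(13) = -1, μ(14) = 1, μ(15) = 1, μ(17) = -1, μ(19) = -1, μ(21) = 1, μ(22) = 1, μ(23) = -1, μ(26) = 1, μ(29) = -1, μ(30) = -1, μ(31) = -1, μ(33) = 1, μ(34) = 1, μ(35) = 1, μ(37) = -1, μ(38) = 1, μ(39) = 1, μ(41) = -1, μ(42) = -1, μ(43) = -1, μ(46) = 1, μ(47) = -1, μ(51) = 1, μ(53) = -1, μ(55) = 1, μ(57) = 1, μ(58) = 1, μ(59) = -1, μ(61) = -1, μ(62) = 1, μ(65) = 1, μ(66) = -1, μ(67) = -1, μ(69) = 1, μ(70) = -1, μ(71) = -1, μ(73) = -1, μ(74) = 1, μ(77) = 1, μ(78) = -1, μ(79) = -1, μ(82) = 1, μ(83) = -1, μ(85) = 1, μ(86) = 1, μ(87) = 1, μ(89) = -1, μ(91) = 1, μ(93) = 1, μ(94) = 1, μ(95) = 1, μ(97) = -1, μ(101) = -1, μ(102) = -1, μ(103) = -1, μ(105) = -1, μ(106) = 1, μ(107) = -1, μ(109) = -1, μ(110) = -1, μ(111) = 1, μ(113) = -1, μ(114) = -1, μ(115) = 1, μ(118) = 1, μ(119) = 1, μ(122) = 1, μ(123) = 1, μ(127) = -1, μ(129) = 1, μ(130) = -1, μ(131) = -1, μ(133) = 1, μ(134) = 1, μ(137) = -1, μ(138) = -1, μ(139) = -1, μ(141) = 1, μ(142) = 1, μ(143) = 1, μ(145) = 1, μ(146) = 1, μ(149) = -1, μ(151) = -1, μ(154) = -1, μ(155) = 1, μ(157) = -1, μ(158) = 1, μ(159) = 1, μ(161) = 1, μ(163) = -1, μ(165) = -1, μ(166) = 1, μ(167) = -1, μ(170) = -1, μ(173) = -1, μ(174) = -1, μ(177) = 1, μ(178) = 1, μ(179) = -1, μ(181) = -1, μ(182) = -1, μ(183) = 1, μ(185) = 1, μ(186) = -1, μ(187) = 1, μ(190) = -1, μ(191) = -1, μ(193) = -1, μ(194) = 1, μ(195) = -1, μ(197) = -1, with μ = 0 on non-squarefree integers. Summing μ(k)/k for k where μ(k) ≠ 0 gives -10619956756869560313065816620548852142822454316540788251493888218559666579195/412585138412243404033282153204433423786722919328407878608465087271542530344602 ≈ -0.0257. (PNT ⟺ this sum → 0 as n → ∞.)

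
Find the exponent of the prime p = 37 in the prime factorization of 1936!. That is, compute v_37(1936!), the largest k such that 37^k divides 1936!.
v_37(1936!) = 53

Legendre's formula: v_p(n!) = Σ_{k ≥ 1} ⌊n / p^k⌋. For p = 37, n = 1936, the terms are:
  ⌊1936/37^1⌋ = ⌊1936/37⌋ = 52
  ⌊1936/37^2⌋ = ⌊1936/1369⌋ = 1
(the next term ⌊1936/37^3⌋ = 0, terminating the sum). Summing: v_37(1936!) = 52 + 1 = 53.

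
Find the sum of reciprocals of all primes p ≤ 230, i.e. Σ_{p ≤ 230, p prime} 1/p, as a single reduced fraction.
Σ 1/p = 37527519788898476695193360507423991967783840502510585362878348092116031948860199524739442233/19078266889580195013601891820992757757219839668357012055907516904309700014933909014729740190

π(230) = 50, so the primes ≤ 230 are [2, 3, 5, 7, 11, 13, 17, 19, 23, 29, 31, 37, 41, 43, 47, 53, 59, 61, 67, 71, 73, 79, 83, 89, 97, 101, 103, 107, 109, 113, 127, 131, 137, 139, 149, 151, 157, 163, 167, 173, 179, 181, 191, 193, 197, 199, 211, 223, 227, 229]. Summing 1/p over these primes: 37527519788898476695193360507423991967783840502510585362878348092116031948860199524739442233/19078266889580195013601891820992757757219839668357012055907516904309700014933909014729740190 ≈ 1.9670. Mertens estimate ln ln(230) + 0.2615 ≈ 1.9549.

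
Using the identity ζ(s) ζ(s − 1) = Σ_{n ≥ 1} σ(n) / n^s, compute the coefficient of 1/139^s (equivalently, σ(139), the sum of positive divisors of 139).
σ(139) = 140

In the product (Σ m^0/m^s)(Σ k / k^s) = Σ (Σ_{d | n} d) / n^s, the coefficient of 1/n^s is σ(n) = Σ_{d | n} d. For n = 139, divisors are [1, 139]; summing: σ(139) = 140.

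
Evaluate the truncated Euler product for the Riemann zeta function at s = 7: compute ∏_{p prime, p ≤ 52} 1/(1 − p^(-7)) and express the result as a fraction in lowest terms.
∏ = 23382886769632432571789841128782562016512130510871147719864543051070039135878767058418261603816212645625/23189273096315310437319062436725495011112024414316439805760324840606793884675752039664775666767203598336

The primes p ≤ 52 are [2, 3, 5, 7, 11, 13, 17, 19, 23, 29, 31, 37, 41, 43, 47]. For each prime, (1 − 1/p^7)^(-1) = p^7 / (p^7 − 1). The product is (1 − 1/2^7)^(-1), (1 − 1/3^7)^(-1), (1 − 1/5^7)^(-1), (1 − 1/7^7)^(-1), (1 − 1/11^7)^(-1), (1 − 1/13^7)^(-1), (1 − 1/17^7)^(-1), (1 − 1/19^7)^(-1), (1 − 1/23^7)^(-1), (1 − 1/29^7)^(-1), (1 − 1/31^7)^(-1), (1 − 1/37^7)^(-1), (1 − 1/41^7)^(-1), (1 − 1/43^7)^(-1), (1 − 1/47^7)^(-1) = ∏ p^7 / (p^7 − 1) = 23382886769632432571789841128782562016512130510871147719864543051070039135878767058418261603816212645625/23189273096315310437319062436725495011112024414316439805760324840606793884675752039664775666767203598336.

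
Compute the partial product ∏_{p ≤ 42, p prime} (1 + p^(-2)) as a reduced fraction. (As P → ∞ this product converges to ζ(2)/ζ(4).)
∏ = 15660474728144000000/10354486835212066701

The primes p ≤ 42 are [2, 3, 5, 7, 11, 13, 17, 19, 23, 29, 31, 37, 41]. For each, (1 + 1/p^2) = (p^2 + 1)/p^2. Multiplying these fractions over p ∈ [2, 3, 5, 7, 11, 13, 17, 19, 23, 29, 31, 37, 41] gives 15660474728144000000/10354486835212066701. (In the limit P → ∞ this tends to ζ(2)/ζ(4).)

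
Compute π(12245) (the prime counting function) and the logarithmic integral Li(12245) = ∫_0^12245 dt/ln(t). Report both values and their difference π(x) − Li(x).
π(12245) = 1463;  Li(12245) ≈ 1487.16;  π(x) − Li(x) ≈ -24.16.

Direct count of primes ≤ 12245 gives π(12245) = 1463. Numerical evaluation of the logarithmic integral gives Li(12245) ≈ 1487.16. The difference π(x) − Li(x) ≈ -24.16 is typically negative for small/moderate x (Li(x) overestimates), though Littlewood's theorem shows this sign changes infinitely often.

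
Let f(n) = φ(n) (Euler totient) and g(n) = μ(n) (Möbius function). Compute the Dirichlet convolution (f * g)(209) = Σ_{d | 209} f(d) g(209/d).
(φ * μ)(209) = 153

Divisors of 209: [1, 11, 19, 209]. For each d | 209:
  d = 1: φ(1) · μ(209/1) = 1 · 1 = 1
  d = 11: φ(11) · μ(209/11) = 10 · -1 = -10
  d = 19: φ(19) · μ(209/19) = 18 · -1 = -18
  d = 209: φ(209) · μ(209/209) = 180 · 1 = 180
Summing: (φ * μ)(209) = 1 + -10 + -18 + 180 = 153.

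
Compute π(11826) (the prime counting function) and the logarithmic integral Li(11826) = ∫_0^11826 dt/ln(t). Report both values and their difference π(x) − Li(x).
π(11826) = 1417;  Li(11826) ≈ 1442.56;  π(x) − Li(x) ≈ -25.56.

Direct count of primes ≤ 11826 gives π(11826) = 1417. Numerical evaluation of the logarithmic integral gives Li(11826) ≈ 1442.56. The difference π(x) − Li(x) ≈ -25.56 is typically negative for small/moderate x (Li(x) overestimates), though Littlewood's theorem shows this sign changes infinitely often.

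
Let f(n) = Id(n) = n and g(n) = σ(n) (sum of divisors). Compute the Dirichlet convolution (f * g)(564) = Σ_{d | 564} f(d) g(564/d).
(Id * σ)(564) = 11305

Divisors of 564: [1, 2, 3, 4, 6, 12, 47, 94, 141, 188, 282, 564]. For each d | 564:
  d = 1: Id(1) · σ(564/1) = 1 · 1344 = 1344
  d = 2: Id(2) · σ(564/2) = 2 · 576 = 1152
  d = 3: Id(3) · σ(564/3) = 3 · 336 = 1008
  d = 4: Id(4) · σ(564/4) = 4 · 192 = 768
  d = 6: Id(6) · σ(564/6) = 6 · 144 = 864
  d = 12: Id(12) · σ(564/12) = 12 · 48 = 576
  d = 47: Id(47) · σ(564/47) = 47 · 28 = 1316
  d = 94: Id(94) · σ(564/94) = 94 · 12 = 1128
  d = 141: Id(141) · σ(564/141) = 141 · 7 = 987
  d = 188: Id(188) · σ(564/188) = 188 · 4 = 752
  d = 282: Id(282) · σ(564/282) = 282 · 3 = 846
  d = 564: Id(564) · σ(564/564) = 564 · 1 = 564
Summing: (Id * σ)(564) = 1344 + 1152 + 1008 + 768 + 864 + 576 + 1316 + 1128 + 987 + 752 + 846 + 564 = 11305.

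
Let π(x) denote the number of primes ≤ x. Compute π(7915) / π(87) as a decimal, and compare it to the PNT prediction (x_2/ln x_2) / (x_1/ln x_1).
π(7915)/π(87) = 999/23 ≈ 43.4348;  PNT prediction ≈ 45.2620.

π(87) = 23 and π(7915) = 999, so π(7915)/π(87) ≈ 43.4348. The PNT-predicted ratio is (7915/ln(7915)) / (87/ln(87)) ≈ 45.2620. The two agree to within a few percent, as expected.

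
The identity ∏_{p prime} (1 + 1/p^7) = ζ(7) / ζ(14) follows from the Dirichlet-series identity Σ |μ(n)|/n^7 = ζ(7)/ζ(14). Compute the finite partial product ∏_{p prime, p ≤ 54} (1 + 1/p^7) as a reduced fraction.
∏ = 309952223984670960543603211891856695601672510675385627534277668624533812457091991127236052954668734671204274242309849088/307404601692723276790274585782287621574695329443342398483341336503340384695750533342769593387518417543812906517214978125

The primes p ≤ 54 are [2, 3, 5, 7, 11, 13, 17, 19, 23, 29, 31, 37, 41, 43, 47, 53]. For each, (1 + 1/p^7) = (p^7 + 1)/p^7. Multiplying these fractions over p ∈ [2, 3, 5, 7, 11, 13, 17, 19, 23, 29, 31, 37, 41, 43, 47, 53] gives 309952223984670960543603211891856695601672510675385627534277668624533812457091991127236052954668734671204274242309849088/307404601692723276790274585782287621574695329443342398483341336503340384695750533342769593387518417543812906517214978125. (In the limit P → ∞ this tends to ζ(7)/ζ(14).)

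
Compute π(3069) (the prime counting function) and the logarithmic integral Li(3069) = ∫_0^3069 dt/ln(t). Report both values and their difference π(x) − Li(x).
π(3069) = 439;  Li(3069) ≈ 451.37;  π(x) − Li(x) ≈ -12.37.

Direct count of primes ≤ 3069 gives π(3069) = 439. Numerical evaluation of the logarithmic integral gives Li(3069) ≈ 451.37. The difference π(x) − Li(x) ≈ -12.37 is typically negative for small/moderate x (Li(x) overestimates), though Littlewood's theorem shows this sign changes infinitely often.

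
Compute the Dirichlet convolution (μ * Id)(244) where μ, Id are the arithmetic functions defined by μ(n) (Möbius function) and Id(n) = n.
(μ * Id)(244) = 120

Divisors of 244: [1, 2, 4, 61, 122, 244]. For each d | 244:
  d = 1: μ(1) · Id(244/1) = 1 · 244 = 244
  d = 2: μ(2) · Id(244/2) = -1 · 122 = -122
  d = 4: μ(4) · Id(244/4) = 0 · 61 = 0
  d = 61: μ(61) · Id(244/61) = -1 · 4 = -4
  d = 122: μ(122) · Id(244/122) = 1 · 2 = 2
  d = 244: μ(244) · Id(244/244) = 0 · 1 = 0
Summing: (μ * Id)(244) = 244 + -122 + 0 + -4 + 2 + 0 = 120.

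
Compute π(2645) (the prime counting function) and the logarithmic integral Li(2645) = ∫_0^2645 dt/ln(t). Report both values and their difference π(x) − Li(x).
π(2645) = 382;  Li(2645) ≈ 398.07;  π(x) − Li(x) ≈ -16.07.

Direct count of primes ≤ 2645 gives π(2645) = 382. Numerical evaluation of the logarithmic integral gives Li(2645) ≈ 398.07. The difference π(x) − Li(x) ≈ -16.07 is typically negative for small/moderate x (Li(x) overestimates), though Littlewood's theorem shows this sign changes infinitely often.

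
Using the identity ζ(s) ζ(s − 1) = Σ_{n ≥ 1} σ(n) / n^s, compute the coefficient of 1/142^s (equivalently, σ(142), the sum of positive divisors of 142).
σ(142) = 216

In the product (Σ m^0/m^s)(Σ k / k^s) = Σ (Σ_{d | n} d) / n^s, the coefficient of 1/n^s is σ(n) = Σ_{d | n} d. For n = 142, divisors are [1, 2, 71, 142]; summing: σ(142) = 216.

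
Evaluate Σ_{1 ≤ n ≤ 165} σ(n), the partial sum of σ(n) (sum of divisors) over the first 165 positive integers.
Σ_{n ≤ 165} σ(n) = 22455

Compute σ(n) for each 1 ≤ n ≤ 165: σ(1) = 1, σ(2) = 3, σ(3) = 4, σ(4) = 7, σ(5) = 6, σ(6) = 12, σ(7) = 8, σ(8) = 15, σ(9) = 13, σ(10) = 18, σ(11) = 12, σ(12) = 28, σ(13) = 14, σ(14) = 24, σ(15) = 24, σ(16) = 31, σ(17) = 18, σ(18) = 39, σ(19) = 20, σ(20) = 42, σ(21) = 32, σ(22) = 36, σ(23) = 24, σ(24) = 60, σ(25) = 31, σ(26) = 42, σ(27) = 40, σ(28) = 56, σ(29) = 30, σ(30) = 72, σ(31) = 32, σ(32) = 63, σ(33) = 48, σ(34) = 54, σ(35) = 48, σ(36) = 91, σ(37) = 38, σ(38) = 60, σ(39) = 56, σ(40) = 90, σ(41) = 42, σ(42) = 96, σ(43) = 44, σ(44) = 84, σ(45) = 78, σ(46) = 72, σ(47) = 48, σ(48) = 124, σ(49) = 57, σ(50) = 93, σ(51) = 72, σ(52) = 98, σ(53) = 54, σ(54) = 120, σ(55) = 72, σ(56) = 120, σ(57) = 80, σ(58) = 90, σ(59) = 60, σ(60) = 168, σ(61) = 62, σ(62) = 96, σ(63) = 104, σ(64) = 127, σ(65) = 84, σ(66) = 144, σ(67) = 68, σ(68) = 126, σ(69) = 96, σ(70) = 144, σ(71) = 72, σ(72) = 195, σ(73) = 74, σ(74) = 114, σ(75) = 124, σ(76) = 140, σ(77) = 96, σ(78) = 168, σ(79) = 80, σ(80) = 186, σ(81) = 121, σ(82) = 126, σ(83) = 84, σ(84) = 224, σ(85) = 108, σ(86) = 132, σ(87) = 120, σ(88) = 180, σ(89) = 90, σ(90) = 234, σ(91) = 112, σ(92) = 168, σ(93) = 128, σ(94) = 144, σ(95) = 120, σ(96) = 252, σ(97) = 98, σ(98) = 171, σ(99) = 156, σ(100) = 217, σ(101) = 102, σ(102) = 216, σ(103) = 104, σ(104) = 210, σ(105) = 192, σ(106) = 162, σ(107) = 108, σ(108) = 280, σ(109) = 110, σ(110) = 216, σ(111) = 152, σ(112) = 248, σ(113) = 114, σ(114) = 240, σ(115) = 144, σ(116) = 210, σ(117) = 182, σ(118) = 180, σ(119) = 144, σ(120) = 360, σ(121) = 133, σ(122) = 186, σ(123) = 168, σ(124) = 224, σ(125) = 156, σ(126) = 312, σ(127) = 128, σ(128) = 255, σ(129) = 176, σ(130) = 252, σ(131) = 132, σ(132) = 336, σ(133) = 160, σ(134) = 204, σ(135) = 240, σ(136) = 270, σ(137) = 138, σ(138) = 288, σ(139) = 140, σ(140) = 336, σ(141) = 192, σ(142) = 216, σ(143) = 168, σ(144) = 403, σ(145) = 180, σ(146) = 222, σ(147) = 228, σ(148) = 266, σ(149) = 150, σ(150) = 372, σ(151) = 152, σ(152) = 300, σ(153) = 234, σ(154) = 288, σ(155) = 192, σ(156) = 392, σ(157) = 158, σ(158) = 240, σ(159) = 216, σ(160) = 378, σ(161) = 192, σ(162) = 363, σ(163) = 164, σ(164) = 294, σ(165) = 288. Summing all 165 values: 22455. (Average order: Σ_{n ≤ x} σ(n) ~ (π²/12) x². For x = 165, (π²/12)·165² ≈ 22391.66.)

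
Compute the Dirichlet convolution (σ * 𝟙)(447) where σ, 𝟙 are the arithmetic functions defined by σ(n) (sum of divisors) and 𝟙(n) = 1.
(σ * 𝟙)(447) = 755

Divisors of 447: [1, 3, 149, 447]. For each d | 447:
  d = 1: σ(1) · 𝟙(447/1) = 1 · 1 = 1
  d = 3: σ(3) · 𝟙(447/3) = 4 · 1 = 4
  d = 149: σ(149) · 𝟙(447/149) = 150 · 1 = 150
  d = 447: σ(447) · 𝟙(447/447) = 600 · 1 = 600
Summing: (σ * 𝟙)(447) = 1 + 4 + 150 + 600 = 755.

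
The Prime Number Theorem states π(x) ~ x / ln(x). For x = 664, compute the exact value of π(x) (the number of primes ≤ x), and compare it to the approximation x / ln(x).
π(664) = 121;  x/ln(x) ≈ 102.18;  relative error ≈ 15.55%.

Directly count primes up to 664: π(664) = 121. The PNT approximation gives 664/ln(664) ≈ 664/6.49828 ≈ 102.18. Relative error (π(x) − x/ln(x)) / π(x) ≈ 15.55%; the approximation is known to undercount slightly (Li(x) is a better estimate).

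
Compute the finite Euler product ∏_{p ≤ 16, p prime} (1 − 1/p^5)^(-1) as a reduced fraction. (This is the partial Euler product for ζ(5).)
∏ = 2548391272552125/2457639696903844

The primes p ≤ 16 are [2, 3, 5, 7, 11, 13]. For each prime, (1 − 1/p^5)^(-1) = p^5 / (p^5 − 1). The product is (1 − 1/2^5)^(-1), (1 − 1/3^5)^(-1), (1 − 1/5^5)^(-1), (1 − 1/7^5)^(-1), (1 − 1/11^5)^(-1), (1 − 1/13^5)^(-1) = ∏ p^5 / (p^5 − 1) = 2548391272552125/2457639696903844.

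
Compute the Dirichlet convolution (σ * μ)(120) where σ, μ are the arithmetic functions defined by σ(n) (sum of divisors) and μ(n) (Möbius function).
(σ * μ)(120) = 120

Divisors of 120: [1, 2, 3, 4, 5, 6, 8, 10, 12, 15, 20, 24, 30, 40, 60, 120]. For each d | 120:
  d = 1: σ(1) · μ(120/1) = 1 · 0 = 0
  d = 2: σ(2) · μ(120/2) = 3 · 0 = 0
  d = 3: σ(3) · μ(120/3) = 4 · 0 = 0
  d = 4: σ(4) · μ(120/4) = 7 · -1 = -7
  d = 5: σ(5) · μ(120/5) = 6 · 0 = 0
  d = 6: σ(6) · μ(120/6) = 12 · 0 = 0
  d = 8: σ(8) · μ(120/8) = 15 · 1 = 15
  d = 10: σ(10) · μ(120/10) = 18 · 0 = 0
  d = 12: σ(12) · μ(120/12) = 28 · 1 = 28
  d = 15: σ(15) · μ(120/15) = 24 · 0 = 0
  d = 20: σ(20) · μ(120/20) = 42 · 1 = 42
  d = 24: σ(24) · μ(120/24) = 60 · -1 = -60
  d = 30: σ(30) · μ(120/30) = 72 · 0 = 0
  d = 40: σ(40) · μ(120/40) = 90 · -1 = -90
  d = 60: σ(60) · μ(120/60) = 168 · -1 = -168
  d = 120: σ(120) · μ(120/120) = 360 · 1 = 360
Summing: (σ * μ)(120) = 0 + 0 + 0 + -7 + 0 + 0 + 15 + 0 + 28 + 0 + 42 + -60 + 0 + -90 + -168 + 360 = 120.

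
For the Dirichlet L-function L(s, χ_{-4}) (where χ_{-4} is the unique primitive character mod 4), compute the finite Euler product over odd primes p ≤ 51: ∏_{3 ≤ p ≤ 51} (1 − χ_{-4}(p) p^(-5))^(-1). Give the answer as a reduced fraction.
∏ = 7508883803148623376075754946450365737429310788606076172798130278074505/7537845509642297199917174706861149114875564283464393121061743521431552

The odd primes p ≤ 51 are [3, 5, 7, 11, 13, 17, 19, 23, 29, 31, 37, 41, 43, 47]. For each, χ(p) = 1 if p ≡ 1 mod 4, χ(p) = −1 if p ≡ 3 mod 4. Taking (1 − χ(p)/p^5)^(-1) = p^5/(p^5 − χ(p)): (1 − (-1)/3^5)^(-1) · (1 − (1)/5^5)^(-1) · (1 − (-1)/7^5)^(-1) · (1 − (-1)/11^5)^(-1) · (1 − (1)/13^5)^(-1) · (1 − (1)/17^5)^(-1) · (1 − (-1)/19^5)^(-1) · (1 − (-1)/23^5)^(-1) · (1 − (1)/29^5)^(-1) · (1 − (-1)/31^5)^(-1) · (1 − (1)/37^5)^(-1) · (1 − (1)/41^5)^(-1) · (1 − (-1)/43^5)^(-1) · (1 − (-1)/47^5)^(-1) = 7508883803148623376075754946450365737429310788606076172798130278074505/7537845509642297199917174706861149114875564283464393121061743521431552.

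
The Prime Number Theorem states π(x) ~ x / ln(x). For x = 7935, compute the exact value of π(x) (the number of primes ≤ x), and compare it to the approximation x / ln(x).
π(7935) = 1002;  x/ln(x) ≈ 883.72;  relative error ≈ 11.80%.

Directly count primes up to 7935: π(7935) = 1002. The PNT approximation gives 7935/ln(7935) ≈ 7935/8.97904 ≈ 883.72. Relative error (π(x) − x/ln(x)) / π(x) ≈ 11.80%; the approximation is known to undercount slightly (Li(x) is a better estimate).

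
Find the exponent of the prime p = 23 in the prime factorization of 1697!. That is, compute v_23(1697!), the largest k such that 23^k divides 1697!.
v_23(1697!) = 76

Legendre's formula: v_p(n!) = Σ_{k ≥ 1} ⌊n / p^k⌋. For p = 23, n = 1697, the terms are:
  ⌊1697/23^1⌋ = ⌊1697/23⌋ = 73
  ⌊1697/23^2⌋ = ⌊1697/529⌋ = 3
(the next term ⌊1697/23^3⌋ = 0, terminating the sum). Summing: v_23(1697!) = 73 + 3 = 76.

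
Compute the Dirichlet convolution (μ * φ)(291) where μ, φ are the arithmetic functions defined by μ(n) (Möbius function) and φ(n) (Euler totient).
(μ * φ)(291) = 95

Divisors of 291: [1, 3, 97, 291]. For each d | 291:
  d = 1: μ(1) · φ(291/1) = 1 · 192 = 192
  d = 3: μ(3) · φ(291/3) = -1 · 96 = -96
  d = 97: μ(97) · φ(291/97) = -1 · 2 = -2
  d = 291: μ(291) · φ(291/291) = 1 · 1 = 1
Summing: (μ * φ)(291) = 192 + -96 + -2 + 1 = 95.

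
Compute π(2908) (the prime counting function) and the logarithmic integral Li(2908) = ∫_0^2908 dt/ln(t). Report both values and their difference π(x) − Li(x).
π(2908) = 420;  Li(2908) ≈ 431.25;  π(x) − Li(x) ≈ -11.25.

Direct count of primes ≤ 2908 gives π(2908) = 420. Numerical evaluation of the logarithmic integral gives Li(2908) ≈ 431.25. The difference π(x) − Li(x) ≈ -11.25 is typically negative for small/moderate x (Li(x) overestimates), though Littlewood's theorem shows this sign changes infinitely often.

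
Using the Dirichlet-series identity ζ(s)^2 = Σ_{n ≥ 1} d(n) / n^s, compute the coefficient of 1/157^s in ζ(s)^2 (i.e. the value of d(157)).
d(157) = 2

ζ(s)^2 = (Σ 1/m^s)(Σ 1/k^s). The coefficient of 1/n^s in the product is the number of ordered pairs (m, k) with mk = n, which equals d(n). For n = 157, divisors are [1, 157], so d(157) = 2.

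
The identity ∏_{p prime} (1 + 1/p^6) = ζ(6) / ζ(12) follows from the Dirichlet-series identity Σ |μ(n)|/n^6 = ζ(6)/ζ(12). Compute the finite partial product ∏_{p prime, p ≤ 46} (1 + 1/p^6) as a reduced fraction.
∏ = 1359712698137872510059489328104656331148295030771712937358491632747920000/1336862024495300077504819810119357413472366273194284637902602168232026717

The primes p ≤ 46 are [2, 3, 5, 7, 11, 13, 17, 19, 23, 29, 31, 37, 41, 43]. For each, (1 + 1/p^6) = (p^6 + 1)/p^6. Multiplying these fractions over p ∈ [2, 3, 5, 7, 11, 13, 17, 19, 23, 29, 31, 37, 41, 43] gives 1359712698137872510059489328104656331148295030771712937358491632747920000/1336862024495300077504819810119357413472366273194284637902602168232026717. (In the limit P → ∞ this tends to ζ(6)/ζ(12).)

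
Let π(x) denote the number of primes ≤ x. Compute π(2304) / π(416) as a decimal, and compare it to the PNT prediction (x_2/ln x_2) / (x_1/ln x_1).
π(2304)/π(416) = 342/80 ≈ 4.2750;  PNT prediction ≈ 4.3140.

π(416) = 80 and π(2304) = 342, so π(2304)/π(416) ≈ 4.2750. The PNT-predicted ratio is (2304/ln(2304)) / (416/ln(416)) ≈ 4.3140. The two agree to within a few percent, as expected.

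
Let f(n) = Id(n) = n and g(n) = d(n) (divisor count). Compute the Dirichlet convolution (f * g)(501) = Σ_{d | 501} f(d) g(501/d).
(Id * d)(501) = 845

Divisors of 501: [1, 3, 167, 501]. For each d | 501:
  d = 1: Id(1) · d(501/1) = 1 · 4 = 4
  d = 3: Id(3) · d(501/3) = 3 · 2 = 6
  d = 167: Id(167) · d(501/167) = 167 · 2 = 334
  d = 501: Id(501) · d(501/501) = 501 · 1 = 501
Summing: (Id * d)(501) = 4 + 6 + 334 + 501 = 845.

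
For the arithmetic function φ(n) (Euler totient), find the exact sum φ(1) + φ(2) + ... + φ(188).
Σ_{n ≤ 188} φ(n) = 10796

Compute φ(n) for each 1 ≤ n ≤ 188: φ(1) = 1, φ(2) = 1, φ(3) = 2, φ(4) = 2, φ(5) = 4, φ(6) = 2, φ(7) = 6, φ(8) = 4, φ(9) = 6, φ(10) = 4, φ(11) = 10, φ(12) = 4, φ(13) = 12, φ(14) = 6, φ(15) = 8, φ(16) = 8, φ(17) = 16, φ(18) = 6, φ(19) = 18, φ(20) = 8, φ(21) = 12, φ(22) = 10, φ(23) = 22, φ(24) = 8, φ(25) = 20, φ(26) = 12, φ(27) = 18, φ(28) = 12, φ(29) = 28, φ(30) = 8, φ(31) = 30, φ(32) = 16, φ(33) = 20, φ(34) = 16, φ(35) = 24, φ(36) = 12, φ(37) = 36, φ(38) = 18, φ(39) = 24, φ(40) = 16, φ(41) = 40, φ(42) = 12, φ(43) = 42, φ(44) = 20, φ(45) = 24, φ(46) = 22, φ(47) = 46, φ(48) = 16, φ(49) = 42, φ(50) = 20, φ(51) = 32, φ(52) = 24, φ(53) = 52, φ(54) = 18, φ(55) = 40, φ(56) = 24, φ(57) = 36, φ(58) = 28, φ(59) = 58, φ(60) = 16, φ(61) = 60, φ(62) = 30, φ(63) = 36, φ(64) = 32, φ(65) = 48, φ(66) = 20, φ(67) = 66, φ(68) = 32, φ(69) = 44, φ(70) = 24, φ(71) = 70, φ(72) = 24, φ(73) = 72, φ(74) = 36, φ(75) = 40, φ(76) = 36, φ(77) = 60, φ(78) = 24, φ(79) = 78, φ(80) = 32, φ(81) = 54, φ(82) = 40, φ(83) = 82, φ(84) = 24, φ(85) = 64, φ(86) = 42, φ(87) = 56, φ(88) = 40, φ(89) = 88, φ(90) = 24, φ(91) = 72, φ(92) = 44, φ(93) = 60, φ(94) = 46, φ(95) = 72, φ(96) = 32, φ(97) = 96, φ(98) = 42, φ(99) = 60, φ(100) = 40, φ(101) = 100, φ(102) = 32, φ(103) = 102, φ(104) = 48, φ(105) = 48, φ(106) = 52, φ(107) = 106, φ(108) = 36, φ(109) = 108, φ(110) = 40, φ(111) = 72, φ(112) = 48, φ(113) = 112, φ(114) = 36, φ(115) = 88, φ(116) = 56, φ(117) = 72, φ(118) = 58, φ(119) = 96, φ(120) = 32, φ(121) = 110, φ(122) = 60, φ(123) = 80, φ(124) = 60, φ(125) = 100, φ(126) = 36, φ(127) = 126, φ(128) = 64, φ(129) = 84, φ(130) = 48, φ(131) = 130, φ(132) = 40, φ(133) = 108, φ(134) = 66, φ(135) = 72, φ(136) = 64, φ(137) = 136, φ(138) = 44, φ(139) = 138, φ(140) = 48, φ(141) = 92, φ(142) = 70, φ(143) = 120, φ(144) = 48, φ(145) = 112, φ(146) = 72, φ(147) = 84, φ(148) = 72, φ(149) = 148, φ(150) = 40, φ(151) = 150, φ(152) = 72, φ(153) = 96, φ(154) = 60, φ(155) = 120, φ(156) = 48, φ(157) = 156, φ(158) = 78, φ(159) = 104, φ(160) = 64, φ(161) = 132, φ(162) = 54, φ(163) = 162, φ(164) = 80, φ(165) = 80, φ(166) = 82, φ(167) = 166, φ(168) = 48, φ(169) = 156, φ(170) = 64, φ(171) = 108, φ(172) = 84, φ(173) = 172, φ(174) = 56, φ(175) = 120, φ(176) = 80, φ(177) = 116, φ(178) = 88, φ(179) = 178, φ(180) = 48, φ(181) = 180, φ(182) = 72, φ(183) = 120, φ(184) = 88, φ(185) = 144, φ(186) = 60, φ(187) = 160, φ(188) = 92. Summing all 188 values: 10796. (Average order: Σ_{n ≤ x} φ(n) ~ (3/π²) x². For x = 188, (3/π²)·188² ≈ 10743.29.)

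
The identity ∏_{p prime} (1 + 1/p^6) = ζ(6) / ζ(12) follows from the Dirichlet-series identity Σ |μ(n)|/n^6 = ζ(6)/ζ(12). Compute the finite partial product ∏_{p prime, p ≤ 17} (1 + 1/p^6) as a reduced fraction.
∏ = 37082050739665581555281/36458868890141886060873

The primes p ≤ 17 are [2, 3, 5, 7, 11, 13, 17]. For each, (1 + 1/p^6) = (p^6 + 1)/p^6. Multiplying these fractions over p ∈ [2, 3, 5, 7, 11, 13, 17] gives 37082050739665581555281/36458868890141886060873. (In the limit P → ∞ this tends to ζ(6)/ζ(12).)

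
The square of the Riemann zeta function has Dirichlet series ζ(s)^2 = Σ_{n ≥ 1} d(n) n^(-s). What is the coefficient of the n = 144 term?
d(144) = 15

ζ(s)^2 = (Σ 1/m^s)(Σ 1/k^s). The coefficient of 1/n^s in the product is the number of ordered pairs (m, k) with mk = n, which equals d(n). For n = 144, divisors are [1, 2, 3, 4, 6, 8, 9, 12, 16, 18, 24, 36, 48, 72, 144], so d(144) = 15.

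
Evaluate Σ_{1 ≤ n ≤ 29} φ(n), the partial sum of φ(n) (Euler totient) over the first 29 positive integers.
Σ_{n ≤ 29} φ(n) = 270

Compute φ(n) for each 1 ≤ n ≤ 29: φ(1) = 1, φ(2) = 1, φ(3) = 2, φ(4) = 2, φ(5) = 4, φ(6) = 2, φ(7) = 6, φ(8) = 4, φ(9) = 6, φ(10) = 4, φ(11) = 10, φ(12) = 4, φ(13) = 12, φ(14) = 6, φ(15) = 8, φ(16) = 8, φ(17) = 16, φ(18) = 6, φ(19) = 18, φ(20) = 8, φ(21) = 12, φ(22) = 10, φ(23) = 22, φ(24) = 8, φ(25) = 20, φ(26) = 12, φ(27) = 18, φ(28) = 12, φ(29) = 28. Summing all 29 values: 270. (Average order: Σ_{n ≤ x} φ(n) ~ (3/π²) x². For x = 29, (3/π²)·29² ≈ 255.63.)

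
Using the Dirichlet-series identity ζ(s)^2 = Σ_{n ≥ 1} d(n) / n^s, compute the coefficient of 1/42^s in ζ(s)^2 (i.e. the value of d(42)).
d(42) = 8

ζ(s)^2 = (Σ 1/m^s)(Σ 1/k^s). The coefficient of 1/n^s in the product is the number of ordered pairs (m, k) with mk = n, which equals d(n). For n = 42, divisors are [1, 2, 3, 6, 7, 14, 21, 42], so d(42) = 8.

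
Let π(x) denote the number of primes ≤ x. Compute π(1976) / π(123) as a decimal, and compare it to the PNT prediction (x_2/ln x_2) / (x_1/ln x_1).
π(1976)/π(123) = 298/30 ≈ 9.9333;  PNT prediction ≈ 10.1871.

π(123) = 30 and π(1976) = 298, so π(1976)/π(123) ≈ 9.9333. The PNT-predicted ratio is (1976/ln(1976)) / (123/ln(123)) ≈ 10.1871. The two agree to within a few percent, as expected.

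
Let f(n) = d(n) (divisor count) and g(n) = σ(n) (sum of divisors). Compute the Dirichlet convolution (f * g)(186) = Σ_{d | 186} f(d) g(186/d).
(d * σ)(186) = 1020

Divisors of 186: [1, 2, 3, 6, 31, 62, 93, 186]. For each d | 186:
  d = 1: d(1) · σ(186/1) = 1 · 384 = 384
  d = 2: d(2) · σ(186/2) = 2 · 128 = 256
  d = 3: d(3) · σ(186/3) = 2 · 96 = 192
  d = 6: d(6) · σ(186/6) = 4 · 32 = 128
  d = 31: d(31) · σ(186/31) = 2 · 12 = 24
  d = 62: d(62) · σ(186/62) = 4 · 4 = 16
  d = 93: d(93) · σ(186/93) = 4 · 3 = 12
  d = 186: d(186) · σ(186/186) = 8 · 1 = 8
Summing: (d * σ)(186) = 384 + 256 + 192 + 128 + 24 + 16 + 12 + 8 = 1020.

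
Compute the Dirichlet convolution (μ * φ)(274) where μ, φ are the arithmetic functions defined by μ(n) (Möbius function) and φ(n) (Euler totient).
(μ * φ)(274) = 0

Divisors of 274: [1, 2, 137, 274]. For each d | 274:
  d = 1: μ(1) · φ(274/1) = 1 · 136 = 136
  d = 2: μ(2) · φ(274/2) = -1 · 136 = -136
  d = 137: μ(137) · φ(274/137) = -1 · 1 = -1
  d = 274: μ(274) · φ(274/274) = 1 · 1 = 1
Summing: (μ * φ)(274) = 136 + -136 + -1 + 1 = 0.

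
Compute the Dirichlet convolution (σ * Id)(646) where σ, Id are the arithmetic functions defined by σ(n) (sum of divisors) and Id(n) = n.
(σ * Id)(646) = 6825

Divisors of 646: [1, 2, 17, 19, 34, 38, 323, 646]. For each d | 646:
  d = 1: σ(1) · Id(646/1) = 1 · 646 = 646
  d = 2: σ(2) · Id(646/2) = 3 · 323 = 969
  d = 17: σ(17) · Id(646/17) = 18 · 38 = 684
  d = 19: σ(19) · Id(646/19) = 20 · 34 = 680
  d = 34: σ(34) · Id(646/34) = 54 · 19 = 1026
  d = 38: σ(38) · Id(646/38) = 60 · 17 = 1020
  d = 323: σ(323) · Id(646/323) = 360 · 2 = 720
  d = 646: σ(646) · Id(646/646) = 1080 · 1 = 1080
Summing: (σ * Id)(646) = 646 + 969 + 684 + 680 + 1026 + 1020 + 720 + 1080 = 6825.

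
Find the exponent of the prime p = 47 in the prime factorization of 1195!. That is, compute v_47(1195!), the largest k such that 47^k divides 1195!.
v_47(1195!) = 25

Legendre's formula: v_p(n!) = Σ_{k ≥ 1} ⌊n / p^k⌋. For p = 47, n = 1195, the terms are:
  ⌊1195/47^1⌋ = ⌊1195/47⌋ = 25
(the next term ⌊1195/47^2⌋ = 0, terminating the sum). Summing: v_47(1195!) = 25 = 25.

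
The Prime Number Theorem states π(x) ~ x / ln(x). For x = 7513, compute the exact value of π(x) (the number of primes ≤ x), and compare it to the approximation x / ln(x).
π(7513) = 951;  x/ln(x) ≈ 841.85;  relative error ≈ 11.48%.

Directly count primes up to 7513: π(7513) = 951. The PNT approximation gives 7513/ln(7513) ≈ 7513/8.92439 ≈ 841.85. Relative error (π(x) − x/ln(x)) / π(x) ≈ 11.48%; the approximation is known to undercount slightly (Li(x) is a better estimate).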